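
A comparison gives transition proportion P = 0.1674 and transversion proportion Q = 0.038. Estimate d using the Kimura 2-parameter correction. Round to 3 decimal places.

Under the Kimura two-parameter model, d = −½ ln(1 − 2P − Q) − ¼ ln(1 − 2Q).
1 − 2P − Q = 0.6272, giving −½ ln(0.6272) = 0.233245.
1 − 2Q = 0.924, giving −¼ ln(0.924) = 0.019761.
d = 0.233245 + 0.019761 = 0.253006.

0.253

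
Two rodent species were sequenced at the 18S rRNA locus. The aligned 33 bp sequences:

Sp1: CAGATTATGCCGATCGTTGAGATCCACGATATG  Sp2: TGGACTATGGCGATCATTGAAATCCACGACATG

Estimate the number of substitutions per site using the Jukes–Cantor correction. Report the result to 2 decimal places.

The sequences differ at 7 of 33 sites (1, 2, 5, 10, 16, 21, 30), so p = 7/33 ≈ 0.212121.
d = −(3/4) ln(1 − 4p/3) = −0.75 ln(1 − 0.282828) = −0.75 ln(0.717172)
  = −0.75 × (-0.332440) = 0.249330 substitutions/site.

0.25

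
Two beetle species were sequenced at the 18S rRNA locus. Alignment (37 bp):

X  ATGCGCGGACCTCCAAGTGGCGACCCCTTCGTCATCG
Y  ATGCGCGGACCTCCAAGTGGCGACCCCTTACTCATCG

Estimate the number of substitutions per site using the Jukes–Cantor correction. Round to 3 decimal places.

0.056

The sequences differ at 2 of 37 sites (30, 31), so p = 2/37 ≈ 0.054054.
d = −(3/4) ln(1 − 4p/3) = −0.75 ln(1 − 0.072072) = −0.75 ln(0.927928)
  = −0.75 × (-0.074801) = 0.056101 substitutions/site.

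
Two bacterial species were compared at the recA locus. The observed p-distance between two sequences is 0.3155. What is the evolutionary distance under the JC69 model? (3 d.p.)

0.409

d = −(3/4) ln(1 − 4p/3) = −0.75 ln(1 − 0.420667) = −0.75 ln(0.579333)
  = −0.75 × (-0.545878) = 0.409409 substitutions/site.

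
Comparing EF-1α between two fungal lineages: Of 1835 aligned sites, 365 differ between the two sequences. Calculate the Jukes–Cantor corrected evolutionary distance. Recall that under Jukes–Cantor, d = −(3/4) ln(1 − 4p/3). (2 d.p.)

0.23

p = 365/1835 ≈ 0.19891.
d = −(3/4) ln(1 − 4p/3) = −0.75 ln(1 − 0.265213) = −0.75 ln(0.734787)
  = −0.75 × (-0.308175) = 0.231131 substitutions/site.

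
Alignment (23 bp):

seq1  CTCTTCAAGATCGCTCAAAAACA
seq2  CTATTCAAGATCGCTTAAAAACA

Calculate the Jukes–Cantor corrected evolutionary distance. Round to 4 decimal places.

The sequences differ at 2 of 23 sites (3, 16), so p = 2/23 ≈ 0.086957.
d = −(3/4) ln(1 − 4p/3) = −0.75 ln(1 − 0.115943) = −0.75 ln(0.884057)
  = −0.75 × (-0.123234) = 0.092426 substitutions/site.

0.0924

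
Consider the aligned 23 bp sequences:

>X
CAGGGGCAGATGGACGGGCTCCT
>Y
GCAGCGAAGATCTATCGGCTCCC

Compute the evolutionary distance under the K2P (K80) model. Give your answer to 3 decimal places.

Of 23 sites, 3 differences are transitions and 7 are transversions, so P = 3/23 ≈ 0.130435 and Q = 7/23 ≈ 0.304348.
Under the Kimura two-parameter model, d = −½ ln(1 − 2P − Q) − ¼ ln(1 − 2Q).
1 − 2P − Q = 0.434782, giving −½ ln(0.434782) = 0.416455.
1 − 2Q = 0.391304, giving −¼ ln(0.391304) = 0.234568.
d = 0.416455 + 0.234568 = 0.651023.

0.651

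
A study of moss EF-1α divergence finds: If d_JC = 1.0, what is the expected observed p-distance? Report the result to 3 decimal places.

0.552

p = (3/4)(1 − e^(−4d/3)) = 0.75 × (1 − e^(-1.333333)) = 0.75 × (1 − 0.263597) = 0.552302.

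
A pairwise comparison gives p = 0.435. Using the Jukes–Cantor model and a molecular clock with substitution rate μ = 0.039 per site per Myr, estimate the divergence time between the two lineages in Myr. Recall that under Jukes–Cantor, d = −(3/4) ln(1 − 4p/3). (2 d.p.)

8.34

d = −(3/4) ln(1 − 4p/3) = −0.75 ln(1 − 0.58) = −0.75 ln(0.42)
  = −0.75 × (-0.867501) = 0.650626 substitutions/site.
Under a molecular clock d = 2μt, so t = d/(2μ) = 0.650626 / (2 × 0.039) = 8.34 Myr.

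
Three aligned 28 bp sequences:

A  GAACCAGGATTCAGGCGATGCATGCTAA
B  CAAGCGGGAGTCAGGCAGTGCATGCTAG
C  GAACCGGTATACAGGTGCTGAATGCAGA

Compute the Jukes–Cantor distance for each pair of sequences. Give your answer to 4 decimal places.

d(A,B) = 0.3041, d(A,C) = 0.3597, d(B,C) = 0.6355

A–B: 7/28 sites differ → p = 0.25, d = −0.75 ln(1 − 0.333333) = 0.304098 ≈ 0.3041.
A–C: 8/28 sites differ → p ≈ 0.285714, d = −0.75 ln(1 − 0.380952) = 0.359679 ≈ 0.3597.
B–C: 12/28 sites differ → p ≈ 0.428571, d = −0.75 ln(1 − 0.571428) = 0.635472 ≈ 0.6355.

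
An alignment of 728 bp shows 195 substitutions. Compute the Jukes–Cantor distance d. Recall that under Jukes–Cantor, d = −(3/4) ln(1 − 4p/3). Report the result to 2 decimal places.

0.33

p = 195/728 ≈ 0.267857.
d = −(3/4) ln(1 − 4p/3) = −0.75 ln(1 − 0.357143) = −0.75 ln(0.642857)
  = −0.75 × (-0.441833) = 0.331375 substitutions/site.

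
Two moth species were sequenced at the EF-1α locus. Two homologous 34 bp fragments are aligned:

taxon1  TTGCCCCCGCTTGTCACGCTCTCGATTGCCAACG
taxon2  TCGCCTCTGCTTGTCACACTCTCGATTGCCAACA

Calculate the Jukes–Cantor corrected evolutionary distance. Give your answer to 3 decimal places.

The sequences differ at 5 of 34 sites (2, 6, 8, 18, 34), so p = 5/34 ≈ 0.147059.
d = −(3/4) ln(1 − 4p/3) = −0.75 ln(1 − 0.196079) = −0.75 ln(0.803921)
  = −0.75 × (-0.218254) = 0.163691 substitutions/site.

0.164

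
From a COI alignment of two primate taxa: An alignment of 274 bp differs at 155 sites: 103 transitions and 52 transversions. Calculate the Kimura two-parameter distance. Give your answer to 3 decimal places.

P = 103/274 ≈ 0.375912 and Q = 52/274 ≈ 0.189781.
Under the Kimura two-parameter model, d = −½ ln(1 − 2P − Q) − ¼ ln(1 − 2Q).
1 − 2P − Q = 0.058395, giving −½ ln(0.058395) = 1.420263.
1 − 2Q = 0.620438, giving −¼ ln(0.620438) = 0.119332.
d = 1.420263 + 0.119332 = 1.539595.

1.540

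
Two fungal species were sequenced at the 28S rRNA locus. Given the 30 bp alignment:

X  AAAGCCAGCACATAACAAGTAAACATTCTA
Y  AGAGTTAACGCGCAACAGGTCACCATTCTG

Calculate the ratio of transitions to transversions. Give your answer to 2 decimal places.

Transitions are A↔G and C↔T; transversions are all other mismatches.
Transitions: 9. Transversions: 2.
R = 9/2 = 4.50.

4.50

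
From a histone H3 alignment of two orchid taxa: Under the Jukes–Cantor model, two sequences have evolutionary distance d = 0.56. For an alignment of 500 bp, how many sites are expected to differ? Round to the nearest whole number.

Invert JC69: p = (3/4)(1 − e^(−4d/3)) = 0.75 × (1 − e^(-0.746667)) = 0.75 × (1 − 0.473944) = 0.394542.
Expected differing sites = pL ≈ 0.394542 × 500 = 197.271 ≈ 197.

197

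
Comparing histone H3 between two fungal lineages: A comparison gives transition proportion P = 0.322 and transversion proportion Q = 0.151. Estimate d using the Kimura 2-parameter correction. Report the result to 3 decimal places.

0.882

Under the Kimura two-parameter model, d = −½ ln(1 − 2P − Q) − ¼ ln(1 − 2Q).
1 − 2P − Q = 0.205, giving −½ ln(0.205) = 0.792373.
1 − 2Q = 0.698, giving −¼ ln(0.698) = 0.089884.
d = 0.792373 + 0.089884 = 0.882257.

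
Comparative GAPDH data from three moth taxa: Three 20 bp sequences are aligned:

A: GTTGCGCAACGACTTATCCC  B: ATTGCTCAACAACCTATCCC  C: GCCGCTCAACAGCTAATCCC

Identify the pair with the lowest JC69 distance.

A–B: 4/20 differ, p = 0.200, d = 0.233.
A–C: 6/20 differ, p = 0.300, d = 0.383.
B–C: 6/20 differ, p = 0.300, d = 0.383.
The smallest distance is between A and B.

A and B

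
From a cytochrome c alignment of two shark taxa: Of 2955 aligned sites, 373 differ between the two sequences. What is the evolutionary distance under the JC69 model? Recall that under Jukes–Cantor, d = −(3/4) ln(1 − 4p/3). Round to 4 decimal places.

p = 373/2955 ≈ 0.126227.
d = −(3/4) ln(1 − 4p/3) = −0.75 ln(1 − 0.168303) = −0.75 ln(0.831697)
  = −0.75 × (-0.184287) = 0.138215 substitutions/site.

0.1382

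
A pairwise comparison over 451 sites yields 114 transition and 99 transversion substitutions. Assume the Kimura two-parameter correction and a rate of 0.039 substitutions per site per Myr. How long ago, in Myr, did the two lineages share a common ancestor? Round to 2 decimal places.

10.13

P = 114/451 ≈ 0.252772 and Q = 99/451 ≈ 0.219512.
Under the Kimura two-parameter model, d = −½ ln(1 − 2P − Q) − ¼ ln(1 − 2Q).
1 − 2P − Q = 0.274944, giving −½ ln(0.274944) = 0.645594.
1 − 2Q = 0.560976, giving −¼ ln(0.560976) = 0.144519.
d = 0.645594 + 0.144519 = 0.790113.
Under a molecular clock d = 2μt, so t = d/(2μ) = 0.790113 / (2 × 0.039) = 10.13 Myr.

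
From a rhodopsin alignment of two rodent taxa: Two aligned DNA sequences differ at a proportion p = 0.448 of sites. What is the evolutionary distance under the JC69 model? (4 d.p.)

0.6822

d = −(3/4) ln(1 − 4p/3) = −0.75 ln(1 − 0.597333) = −0.75 ln(0.402667)
  = −0.75 × (-0.909645) = 0.682234 substitutions/site.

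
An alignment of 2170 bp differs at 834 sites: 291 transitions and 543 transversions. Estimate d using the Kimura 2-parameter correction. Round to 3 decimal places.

0.539

P = 291/2170 ≈ 0.134101 and Q = 543/2170 ≈ 0.25023.
Under the Kimura two-parameter model, d = −½ ln(1 − 2P − Q) − ¼ ln(1 − 2Q).
1 − 2P − Q = 0.481568, giving −½ ln(0.481568) = 0.365354.
1 − 2Q = 0.49954, giving −¼ ln(0.49954) = 0.173517.
d = 0.365354 + 0.173517 = 0.538871.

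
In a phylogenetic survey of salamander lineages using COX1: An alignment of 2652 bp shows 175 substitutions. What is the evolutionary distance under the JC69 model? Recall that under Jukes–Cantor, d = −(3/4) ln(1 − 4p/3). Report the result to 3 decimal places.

p = 175/2652 ≈ 0.065988.
d = −(3/4) ln(1 − 4p/3) = −0.75 ln(1 − 0.087984) = −0.75 ln(0.912016)
  = −0.75 × (-0.092098) = 0.069074 substitutions/site.

0.069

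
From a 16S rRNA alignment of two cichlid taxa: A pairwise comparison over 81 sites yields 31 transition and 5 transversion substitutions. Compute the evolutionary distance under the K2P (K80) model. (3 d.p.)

P = 31/81 ≈ 0.382716 and Q = 5/81 ≈ 0.061728.
Under the Kimura two-parameter model, d = −½ ln(1 − 2P − Q) − ¼ ln(1 − 2Q).
1 − 2P − Q = 0.17284, giving −½ ln(0.17284) = 0.877694.
1 − 2Q = 0.876544, giving −¼ ln(0.876544) = 0.032942.
d = 0.877694 + 0.032942 = 0.910636.

0.911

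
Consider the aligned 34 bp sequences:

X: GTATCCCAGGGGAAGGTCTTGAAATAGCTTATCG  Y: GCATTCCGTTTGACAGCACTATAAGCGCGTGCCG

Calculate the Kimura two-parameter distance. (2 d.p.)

0.98

Of 34 sites, 9 differences are transitions and 9 are transversions, so P = 9/34 ≈ 0.264706 and Q = 9/34 ≈ 0.264706.
Under the Kimura two-parameter model, d = −½ ln(1 − 2P − Q) − ¼ ln(1 − 2Q).
1 − 2P − Q = 0.205882, giving −½ ln(0.205882) = 0.790226.
1 − 2Q = 0.470588, giving −¼ ln(0.470588) = 0.188443.
d = 0.790226 + 0.188443 = 0.978669.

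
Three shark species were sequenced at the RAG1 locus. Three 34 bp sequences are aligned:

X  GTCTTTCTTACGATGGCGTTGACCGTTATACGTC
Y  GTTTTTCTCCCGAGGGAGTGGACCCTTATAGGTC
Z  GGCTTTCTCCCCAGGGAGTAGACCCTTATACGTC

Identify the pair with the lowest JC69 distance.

X–Y: 8/34 differ, p = 0.235, d = 0.282.
X–Z: 8/34 differ, p = 0.235, d = 0.282.
Y–Z: 5/34 differ, p = 0.147, d = 0.164.
The smallest distance is between Y and Z.

Y and Z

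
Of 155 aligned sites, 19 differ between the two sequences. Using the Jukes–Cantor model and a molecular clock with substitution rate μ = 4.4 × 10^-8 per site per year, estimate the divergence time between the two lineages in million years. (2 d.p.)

p = 19/155 ≈ 0.122581.
d = −(3/4) ln(1 − 4p/3) = −0.75 ln(1 − 0.163441) = −0.75 ln(0.836559)
  = −0.75 × (-0.178458) = 0.133844 substitutions/site.
Under a molecular clock d = 2μt, so t = d/(2μ) = 0.133844 / (2 × 4.4 × 10^-8) = 1.52 million years.

1.52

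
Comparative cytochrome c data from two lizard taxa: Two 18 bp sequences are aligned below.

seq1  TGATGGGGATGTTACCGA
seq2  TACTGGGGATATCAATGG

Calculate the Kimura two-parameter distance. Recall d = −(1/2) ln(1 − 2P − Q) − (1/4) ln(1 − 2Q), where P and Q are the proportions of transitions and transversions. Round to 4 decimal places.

0.6121

Of 18 sites, 5 differences are transitions and 2 are transversions, so P = 5/18 ≈ 0.277778 and Q = 2/18 ≈ 0.111111.
Under the Kimura two-parameter model, d = −½ ln(1 − 2P − Q) − ¼ ln(1 − 2Q).
1 − 2P − Q = 0.333333, giving −½ ln(0.333333) = 0.549307.
1 − 2Q = 0.777778, giving −¼ ln(0.777778) = 0.062829.
d = 0.549307 + 0.062829 = 0.612136.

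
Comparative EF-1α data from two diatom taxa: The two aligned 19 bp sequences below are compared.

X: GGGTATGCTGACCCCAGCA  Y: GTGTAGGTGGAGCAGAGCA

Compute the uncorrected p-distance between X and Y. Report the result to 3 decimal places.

0.368

The sequences differ at 7 of 19 positions (sites 2, 6, 8, 9, 12, 14, 15).
p = 7/19 = 0.368421… ≈ 0.368 (to 3 d.p.).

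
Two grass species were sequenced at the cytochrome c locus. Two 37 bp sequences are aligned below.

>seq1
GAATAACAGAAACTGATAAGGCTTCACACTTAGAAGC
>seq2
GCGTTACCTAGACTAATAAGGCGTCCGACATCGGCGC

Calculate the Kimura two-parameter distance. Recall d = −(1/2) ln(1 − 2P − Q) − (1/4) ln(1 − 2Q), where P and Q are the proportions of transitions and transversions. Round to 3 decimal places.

Of 37 sites, 4 differences are transitions and 10 are transversions, so P = 4/37 ≈ 0.108108 and Q = 10/37 ≈ 0.27027.
Under the Kimura two-parameter model, d = −½ ln(1 − 2P − Q) − ¼ ln(1 − 2Q).
1 − 2P − Q = 0.513514, giving −½ ln(0.513514) = 0.333239.
1 − 2Q = 0.45946, giving −¼ ln(0.45946) = 0.194426.
d = 0.333239 + 0.194426 = 0.527665.

0.528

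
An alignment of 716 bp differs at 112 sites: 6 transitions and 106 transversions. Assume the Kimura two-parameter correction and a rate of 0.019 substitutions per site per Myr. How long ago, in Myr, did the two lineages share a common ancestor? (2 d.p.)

4.68

P = 6/716 ≈ 0.00838 and Q = 106/716 ≈ 0.148045.
Under the Kimura two-parameter model, d = −½ ln(1 − 2P − Q) − ¼ ln(1 − 2Q).
1 − 2P − Q = 0.835195, giving −½ ln(0.835195) = 0.090045.
1 − 2Q = 0.70391, giving −¼ ln(0.70391) = 0.087776.
d = 0.090045 + 0.087776 = 0.177821.
Under a molecular clock d = 2μt, so t = d/(2μ) = 0.177821 / (2 × 0.019) = 4.68 Myr.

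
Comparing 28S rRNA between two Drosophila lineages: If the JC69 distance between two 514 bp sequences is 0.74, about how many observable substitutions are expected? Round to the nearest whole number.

242

Invert JC69: p = (3/4)(1 − e^(−4d/3)) = 0.75 × (1 − e^(-0.986667)) = 0.75 × (1 − 0.372817) = 0.470387.
Expected differing sites = pL ≈ 0.470387 × 514 = 241.778918 ≈ 242.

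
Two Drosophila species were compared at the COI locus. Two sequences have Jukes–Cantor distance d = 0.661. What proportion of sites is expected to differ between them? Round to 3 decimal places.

0.439

p = (3/4)(1 − e^(−4d/3)) = 0.75 × (1 − e^(-0.881333)) = 0.75 × (1 − 0.414230) = 0.439328.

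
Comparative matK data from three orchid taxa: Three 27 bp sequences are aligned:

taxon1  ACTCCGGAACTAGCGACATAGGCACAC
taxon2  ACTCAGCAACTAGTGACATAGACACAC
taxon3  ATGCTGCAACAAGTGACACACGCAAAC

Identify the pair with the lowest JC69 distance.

taxon1–taxon2: 4/27 differ, p = 0.148, d = 0.165.
taxon1–taxon3: 9/27 differ, p = 0.333, d = 0.441.
taxon2–taxon3: 8/27 differ, p = 0.296, d = 0.377.
The smallest distance is between taxon1 and taxon2.

taxon1 and taxon2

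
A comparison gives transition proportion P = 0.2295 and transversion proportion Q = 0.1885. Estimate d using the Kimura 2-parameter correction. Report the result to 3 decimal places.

Under the Kimura two-parameter model, d = −½ ln(1 − 2P − Q) − ¼ ln(1 − 2Q).
1 − 2P − Q = 0.3525, giving −½ ln(0.3525) = 0.521352.
1 − 2Q = 0.623, giving −¼ ln(0.623) = 0.118302.
d = 0.521352 + 0.118302 = 0.639654.

0.640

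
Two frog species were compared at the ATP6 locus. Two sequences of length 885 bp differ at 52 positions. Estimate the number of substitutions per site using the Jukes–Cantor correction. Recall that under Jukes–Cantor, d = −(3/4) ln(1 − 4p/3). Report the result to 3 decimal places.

p = 52/885 ≈ 0.058757.
d = −(3/4) ln(1 − 4p/3) = −0.75 ln(1 − 0.078343) = −0.75 ln(0.921657)
  = −0.75 × (-0.081582) = 0.061187 substitutions/site.

0.061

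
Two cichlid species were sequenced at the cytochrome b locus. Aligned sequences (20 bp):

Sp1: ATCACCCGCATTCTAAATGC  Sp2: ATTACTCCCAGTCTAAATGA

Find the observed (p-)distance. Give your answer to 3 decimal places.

The sequences differ at 5 of 20 positions (sites 3, 6, 8, 11, 20).
p = 5/20 = 0.250.

0.250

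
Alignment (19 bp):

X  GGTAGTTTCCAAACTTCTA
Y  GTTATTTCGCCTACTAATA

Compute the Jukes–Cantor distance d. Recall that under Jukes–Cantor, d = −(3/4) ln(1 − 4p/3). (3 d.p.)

0.618

The sequences differ at 8 of 19 sites (2, 5, 8, 9, 11, 12, 16, 17), so p = 8/19 ≈ 0.421053.
d = −(3/4) ln(1 − 4p/3) = −0.75 ln(1 − 0.561404) = −0.75 ln(0.438596)
  = −0.75 × (-0.824177) = 0.618133 substitutions/site.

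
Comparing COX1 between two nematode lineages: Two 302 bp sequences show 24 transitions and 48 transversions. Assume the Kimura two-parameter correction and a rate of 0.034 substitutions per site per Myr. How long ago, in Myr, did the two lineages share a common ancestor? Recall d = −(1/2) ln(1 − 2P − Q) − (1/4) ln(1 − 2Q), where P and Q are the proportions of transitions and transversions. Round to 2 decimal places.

P = 24/302 ≈ 0.07947 and Q = 48/302 ≈ 0.15894.
Under the Kimura two-parameter model, d = −½ ln(1 − 2P − Q) − ¼ ln(1 − 2Q).
1 − 2P − Q = 0.68212, giving −½ ln(0.68212) = 0.191275.
1 − 2Q = 0.68212, giving −¼ ln(0.68212) = 0.095637.
d = 0.191275 + 0.095637 = 0.286912.
Under a molecular clock d = 2μt, so t = d/(2μ) = 0.286912 / (2 × 0.034) = 4.22 Myr.

4.22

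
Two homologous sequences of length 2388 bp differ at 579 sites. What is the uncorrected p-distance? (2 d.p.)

0.24

p = 579/2388 = 0.242462… ≈ 0.24 (to 2 d.p.).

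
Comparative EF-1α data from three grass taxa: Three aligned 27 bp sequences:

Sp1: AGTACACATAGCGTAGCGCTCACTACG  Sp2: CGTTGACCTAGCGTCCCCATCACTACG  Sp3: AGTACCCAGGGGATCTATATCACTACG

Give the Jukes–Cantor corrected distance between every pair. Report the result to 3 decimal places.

Sp1–Sp2: 8/27 sites differ → p ≈ 0.296296, d = −0.75 ln(1 − 0.395061) = 0.376971 ≈ 0.377.
Sp1–Sp3: 10/27 sites differ → p ≈ 0.37037, d = −0.75 ln(1 − 0.493827) = 0.510658 ≈ 0.511.
Sp2–Sp3: 12/27 sites differ → p ≈ 0.444444, d = −0.75 ln(1 − 0.592592) = 0.673455 ≈ 0.673.

d(Sp1,Sp2) = 0.377, d(Sp1,Sp3) = 0.511, d(Sp2,Sp3) = 0.673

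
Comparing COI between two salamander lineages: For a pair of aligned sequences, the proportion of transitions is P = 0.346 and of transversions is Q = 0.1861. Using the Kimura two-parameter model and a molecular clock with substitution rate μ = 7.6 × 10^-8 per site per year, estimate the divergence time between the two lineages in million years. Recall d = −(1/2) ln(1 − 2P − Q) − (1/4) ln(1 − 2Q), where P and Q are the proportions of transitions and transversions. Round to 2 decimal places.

Under the Kimura two-parameter model, d = −½ ln(1 − 2P − Q) − ¼ ln(1 − 2Q).
1 − 2P − Q = 0.1219, giving −½ ln(0.1219) = 1.052277.
1 − 2Q = 0.6278, giving −¼ ln(0.6278) = 0.116383.
d = 1.052277 + 0.116383 = 1.168660.
Under a molecular clock d = 2μt, so t = d/(2μ) = 1.168660 / (2 × 7.6 × 10^-8) = 7.69 million years.

7.69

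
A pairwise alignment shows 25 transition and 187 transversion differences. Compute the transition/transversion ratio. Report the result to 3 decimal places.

R = 25/187 = 0.133689… ≈ 0.134 (to 3 d.p.).

0.134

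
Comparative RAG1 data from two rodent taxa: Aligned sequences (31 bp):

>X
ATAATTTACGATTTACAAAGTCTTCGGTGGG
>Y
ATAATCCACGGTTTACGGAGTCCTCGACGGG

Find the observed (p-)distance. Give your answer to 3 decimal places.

The sequences differ at 8 of 31 positions (sites 6, 7, 11, 17, 18, 23, 27, 28).
p = 8/31 = 0.258064… ≈ 0.258 (to 3 d.p.).

0.258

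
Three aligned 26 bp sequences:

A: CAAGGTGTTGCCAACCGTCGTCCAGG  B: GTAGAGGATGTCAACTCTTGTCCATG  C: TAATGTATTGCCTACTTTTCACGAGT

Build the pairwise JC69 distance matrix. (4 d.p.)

d(A,B) = 0.5393, d(A,C) = 0.6228, d(B,C) = 1.0998

A–B: 10/26 sites differ → p ≈ 0.384615, d = −0.75 ln(1 − 0.51282) = 0.539341 ≈ 0.5393.
A–C: 11/26 sites differ → p ≈ 0.423077, d = −0.75 ln(1 − 0.564103) = 0.622762 ≈ 0.6228.
B–C: 15/26 sites differ → p ≈ 0.576923, d = −0.75 ln(1 − 0.769231) = 1.099754 ≈ 1.0998.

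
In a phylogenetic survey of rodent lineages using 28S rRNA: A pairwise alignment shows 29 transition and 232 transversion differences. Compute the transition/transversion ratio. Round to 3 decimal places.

0.125

R = 29/232 = 0.125.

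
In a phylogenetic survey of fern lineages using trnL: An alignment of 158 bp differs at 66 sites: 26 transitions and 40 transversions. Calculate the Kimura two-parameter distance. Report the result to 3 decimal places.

P = 26/158 ≈ 0.164557 and Q = 40/158 ≈ 0.253165.
Under the Kimura two-parameter model, d = −½ ln(1 − 2P − Q) − ¼ ln(1 − 2Q).
1 − 2P − Q = 0.417721, giving −½ ln(0.417721) = 0.436471.
1 − 2Q = 0.49367, giving −¼ ln(0.49367) = 0.176472.
d = 0.436471 + 0.176472 = 0.612943.

0.613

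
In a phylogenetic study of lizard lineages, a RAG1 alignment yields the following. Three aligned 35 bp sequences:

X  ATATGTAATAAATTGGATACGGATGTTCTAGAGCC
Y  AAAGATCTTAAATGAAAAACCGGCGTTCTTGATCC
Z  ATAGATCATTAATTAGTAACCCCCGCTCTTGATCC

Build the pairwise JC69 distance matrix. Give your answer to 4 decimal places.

X–Y: 14/35 sites differ → p = 0.4, d = −0.75 ln(1 − 0.533333) = 0.571605 ≈ 0.5716.
X–Z: 14/35 sites differ → p = 0.4, d = −0.75 ln(1 − 0.533333) = 0.571605 ≈ 0.5716.
Y–Z: 9/35 sites differ → p ≈ 0.257143, d = −0.75 ln(1 − 0.342857) = 0.314890 ≈ 0.3149.

d(X,Y) = 0.5716, d(X,Z) = 0.5716, d(Y,Z) = 0.3149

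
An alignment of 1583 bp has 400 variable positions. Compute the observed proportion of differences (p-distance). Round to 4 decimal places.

0.2527

p = 400/1583 = 0.252684… ≈ 0.2527 (to 4 d.p.).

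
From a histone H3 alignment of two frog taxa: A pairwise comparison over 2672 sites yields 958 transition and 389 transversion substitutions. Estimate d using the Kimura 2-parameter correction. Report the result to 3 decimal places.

P = 958/2672 ≈ 0.358533 and Q = 389/2672 ≈ 0.145584.
Under the Kimura two-parameter model, d = −½ ln(1 − 2P − Q) − ¼ ln(1 − 2Q).
1 − 2P − Q = 0.13735, giving −½ ln(0.13735) = 0.992611.
1 − 2Q = 0.708832, giving −¼ ln(0.708832) = 0.086034.
d = 0.992611 + 0.086034 = 1.078645.

1.079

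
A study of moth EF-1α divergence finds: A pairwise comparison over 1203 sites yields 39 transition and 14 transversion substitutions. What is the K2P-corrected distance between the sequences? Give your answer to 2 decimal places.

P = 39/1203 ≈ 0.032419 and Q = 14/1203 ≈ 0.011638.
Under the Kimura two-parameter model, d = −½ ln(1 − 2P − Q) − ¼ ln(1 − 2Q).
1 − 2P − Q = 0.923524, giving −½ ln(0.923524) = 0.039779.
1 − 2Q = 0.976724, giving −¼ ln(0.976724) = 0.005888.
d = 0.039779 + 0.005888 = 0.045667.

0.05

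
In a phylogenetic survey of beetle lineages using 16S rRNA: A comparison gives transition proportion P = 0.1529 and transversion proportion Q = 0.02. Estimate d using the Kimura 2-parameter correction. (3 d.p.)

0.207

Under the Kimura two-parameter model, d = −½ ln(1 − 2P − Q) − ¼ ln(1 − 2Q).
1 − 2P − Q = 0.6742, giving −½ ln(0.6742) = 0.197114.
1 − 2Q = 0.96, giving −¼ ln(0.96) = 0.010205.
d = 0.197114 + 0.010205 = 0.207319.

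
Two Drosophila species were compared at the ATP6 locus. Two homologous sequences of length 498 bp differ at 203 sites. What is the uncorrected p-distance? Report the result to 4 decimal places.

p = 203/498 = 0.407630… ≈ 0.4076 (to 4 d.p.).

0.4076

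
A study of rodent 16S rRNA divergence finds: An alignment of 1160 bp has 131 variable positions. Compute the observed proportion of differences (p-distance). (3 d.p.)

0.113

p = 131/1160 = 0.112931… ≈ 0.113 (to 3 d.p.).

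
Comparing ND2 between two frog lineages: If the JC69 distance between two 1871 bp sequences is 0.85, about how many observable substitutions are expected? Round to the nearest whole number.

Invert JC69: p = (3/4)(1 − e^(−4d/3)) = 0.75 × (1 − e^(-1.133333)) = 0.75 × (1 − 0.321958) = 0.508532.
Expected differing sites = pL ≈ 0.508532 × 1871 = 951.463372 ≈ 951.

951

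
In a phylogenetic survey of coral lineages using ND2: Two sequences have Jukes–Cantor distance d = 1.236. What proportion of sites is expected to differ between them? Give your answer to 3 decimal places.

0.606

p = (3/4)(1 − e^(−4d/3)) = 0.75 × (1 − e^(-1.648)) = 0.75 × (1 − 0.192434) = 0.605675.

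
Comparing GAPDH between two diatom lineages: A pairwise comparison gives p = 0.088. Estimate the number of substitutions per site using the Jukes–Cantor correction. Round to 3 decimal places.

0.094

d = −(3/4) ln(1 − 4p/3) = −0.75 ln(1 − 0.117333) = −0.75 ln(0.882667)
  = −0.75 × (-0.124807) = 0.093605 substitutions/site.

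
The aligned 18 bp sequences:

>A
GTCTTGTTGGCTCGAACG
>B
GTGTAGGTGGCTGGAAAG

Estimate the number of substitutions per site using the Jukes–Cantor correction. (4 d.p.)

0.3470

The sequences differ at 5 of 18 sites (3, 5, 7, 13, 17), so p = 5/18 ≈ 0.277778.
d = −(3/4) ln(1 − 4p/3) = −0.75 ln(1 − 0.370371) = −0.75 ln(0.629629)
  = −0.75 × (-0.462625) = 0.346969 substitutions/site.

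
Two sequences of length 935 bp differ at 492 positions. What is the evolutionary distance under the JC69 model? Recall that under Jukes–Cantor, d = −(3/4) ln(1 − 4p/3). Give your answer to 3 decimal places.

p = 492/935 ≈ 0.526203.
d = −(3/4) ln(1 − 4p/3) = −0.75 ln(1 − 0.701604) = −0.75 ln(0.298396)
  = −0.75 × (-1.209334) = 0.907001 substitutions/site.

0.907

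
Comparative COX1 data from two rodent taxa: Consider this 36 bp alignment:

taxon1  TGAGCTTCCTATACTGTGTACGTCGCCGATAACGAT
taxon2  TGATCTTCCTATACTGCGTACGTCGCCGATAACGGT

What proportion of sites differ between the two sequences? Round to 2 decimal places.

0.08

The sequences differ at 3 of 36 positions (sites 4, 17, 35).
p = 3/36 = 0.083333… ≈ 0.08 (to 2 d.p.).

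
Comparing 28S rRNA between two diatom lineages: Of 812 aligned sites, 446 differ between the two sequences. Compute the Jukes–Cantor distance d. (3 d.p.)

0.989

p = 446/812 ≈ 0.549261.
d = −(3/4) ln(1 − 4p/3) = −0.75 ln(1 − 0.732348) = −0.75 ln(0.267652)
  = −0.75 × (-1.318068) = 0.988551 substitutions/site.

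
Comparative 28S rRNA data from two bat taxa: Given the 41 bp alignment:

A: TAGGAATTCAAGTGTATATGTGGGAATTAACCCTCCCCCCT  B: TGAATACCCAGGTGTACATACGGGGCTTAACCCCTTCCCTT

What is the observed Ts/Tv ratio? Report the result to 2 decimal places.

7.00

Transitions are A↔G and C↔T; transversions are all other mismatches.
Transitions: 14. Transversions: 2.
R = 14/2 = 7.00.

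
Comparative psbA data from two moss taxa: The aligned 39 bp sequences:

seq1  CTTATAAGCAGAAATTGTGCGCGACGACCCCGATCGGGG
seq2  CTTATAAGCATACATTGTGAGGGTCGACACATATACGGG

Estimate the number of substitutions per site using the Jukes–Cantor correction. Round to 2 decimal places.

The sequences differ at 10 of 39 sites (11, 13, 20, 22, 24, 29, 31, 32, 35, 36), so p = 10/39 ≈ 0.25641.
d = −(3/4) ln(1 − 4p/3) = −0.75 ln(1 − 0.34188) = −0.75 ln(0.65812)
  = −0.75 × (-0.418368) = 0.313776 substitutions/site.

0.31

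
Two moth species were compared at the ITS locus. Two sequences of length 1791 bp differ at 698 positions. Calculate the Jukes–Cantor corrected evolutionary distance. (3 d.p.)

0.550

p = 698/1791 ≈ 0.389726.
d = −(3/4) ln(1 − 4p/3) = −0.75 ln(1 − 0.519635) = −0.75 ln(0.480365)
  = −0.75 × (-0.733209) = 0.549907 substitutions/site.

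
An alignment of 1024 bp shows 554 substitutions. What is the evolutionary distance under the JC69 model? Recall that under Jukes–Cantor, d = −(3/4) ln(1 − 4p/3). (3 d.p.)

0.958

p = 554/1024 ≈ 0.541016.
d = −(3/4) ln(1 − 4p/3) = −0.75 ln(1 − 0.721355) = −0.75 ln(0.278645)
  = −0.75 × (-1.277817) = 0.958363 substitutions/site.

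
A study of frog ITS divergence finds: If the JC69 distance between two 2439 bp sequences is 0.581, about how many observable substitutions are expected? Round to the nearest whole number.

986

Invert JC69: p = (3/4)(1 − e^(−4d/3)) = 0.75 × (1 − e^(-0.774667)) = 0.75 × (1 − 0.460857) = 0.404357.
Expected differing sites = pL ≈ 0.404357 × 2439 = 986.226723 ≈ 986.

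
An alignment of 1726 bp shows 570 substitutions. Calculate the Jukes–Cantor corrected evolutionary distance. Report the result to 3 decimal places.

0.435

p = 570/1726 ≈ 0.330243.
d = −(3/4) ln(1 − 4p/3) = −0.75 ln(1 − 0.440324) = −0.75 ln(0.559676)
  = −0.75 × (-0.580397) = 0.435298 substitutions/site.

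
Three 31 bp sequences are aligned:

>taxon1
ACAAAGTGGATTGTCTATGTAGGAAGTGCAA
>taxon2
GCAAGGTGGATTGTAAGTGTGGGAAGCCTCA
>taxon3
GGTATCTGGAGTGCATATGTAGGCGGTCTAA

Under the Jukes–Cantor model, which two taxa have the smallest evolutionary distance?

taxon1–taxon2: 10/31 differ, p = 0.323, d = 0.422.
taxon1–taxon3: 12/31 differ, p = 0.387, d = 0.544.
taxon2–taxon3: 13/31 differ, p = 0.419, d = 0.614.
The smallest distance is between taxon1 and taxon2.

taxon1 and taxon2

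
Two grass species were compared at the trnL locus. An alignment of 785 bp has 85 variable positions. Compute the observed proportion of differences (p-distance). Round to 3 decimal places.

p = 85/785 = 0.108280… ≈ 0.108 (to 3 d.p.).

0.108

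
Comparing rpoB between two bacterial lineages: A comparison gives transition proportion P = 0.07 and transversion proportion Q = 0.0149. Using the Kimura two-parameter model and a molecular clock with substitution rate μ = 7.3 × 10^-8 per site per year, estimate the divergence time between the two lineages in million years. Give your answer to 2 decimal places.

Under the Kimura two-parameter model, d = −½ ln(1 − 2P − Q) − ¼ ln(1 − 2Q).
1 − 2P − Q = 0.8451, giving −½ ln(0.8451) = 0.084150.
1 − 2Q = 0.9702, giving −¼ ln(0.9702) = 0.007563.
d = 0.084150 + 0.007563 = 0.091713.
Under a molecular clock d = 2μt, so t = d/(2μ) = 0.091713 / (2 × 7.3 × 10^-8) = 0.63 million years.

0.63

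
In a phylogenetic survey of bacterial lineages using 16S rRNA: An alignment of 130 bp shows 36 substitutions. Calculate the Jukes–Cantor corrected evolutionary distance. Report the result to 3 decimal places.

0.346

p = 36/130 ≈ 0.276923.
d = −(3/4) ln(1 − 4p/3) = −0.75 ln(1 − 0.369231) = −0.75 ln(0.630769)
  = −0.75 × (-0.460816) = 0.345612 substitutions/site.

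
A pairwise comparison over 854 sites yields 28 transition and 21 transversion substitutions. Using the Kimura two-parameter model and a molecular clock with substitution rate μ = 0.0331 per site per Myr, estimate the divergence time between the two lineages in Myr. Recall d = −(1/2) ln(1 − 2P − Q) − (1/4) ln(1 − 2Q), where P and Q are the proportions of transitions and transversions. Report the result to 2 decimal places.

0.90

P = 28/854 ≈ 0.032787 and Q = 21/854 ≈ 0.02459.
Under the Kimura two-parameter model, d = −½ ln(1 − 2P − Q) − ¼ ln(1 − 2Q).
1 − 2P − Q = 0.909836, giving −½ ln(0.909836) = 0.047245.
1 − 2Q = 0.95082, giving −¼ ln(0.95082) = 0.012608.
d = 0.047245 + 0.012608 = 0.059853.
Under a molecular clock d = 2μt, so t = d/(2μ) = 0.059853 / (2 × 0.0331) = 0.90 Myr.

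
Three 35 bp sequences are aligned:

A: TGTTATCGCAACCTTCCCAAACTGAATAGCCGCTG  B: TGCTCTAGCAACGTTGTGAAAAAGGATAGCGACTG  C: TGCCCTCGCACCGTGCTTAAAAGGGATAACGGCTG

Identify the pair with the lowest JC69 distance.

B and C

A–B: 12/35 differ, p = 0.343, d = 0.458.
A–C: 13/35 differ, p = 0.371, d = 0.513.
B–C: 9/35 differ, p = 0.257, d = 0.315.
The smallest distance is between B and C.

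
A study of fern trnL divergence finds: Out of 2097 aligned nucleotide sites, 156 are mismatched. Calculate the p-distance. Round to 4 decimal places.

p = 156/2097 = 0.074391… ≈ 0.0744 (to 4 d.p.).

0.0744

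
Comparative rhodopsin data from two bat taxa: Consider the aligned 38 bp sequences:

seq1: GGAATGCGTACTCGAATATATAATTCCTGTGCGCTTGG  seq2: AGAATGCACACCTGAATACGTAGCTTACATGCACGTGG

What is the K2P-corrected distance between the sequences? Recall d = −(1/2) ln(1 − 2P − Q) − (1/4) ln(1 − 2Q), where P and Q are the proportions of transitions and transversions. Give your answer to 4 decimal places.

0.6953

Of 38 sites, 13 differences are transitions and 2 are transversions, so P = 13/38 ≈ 0.342105 and Q = 2/38 ≈ 0.052632.
Under the Kimura two-parameter model, d = −½ ln(1 − 2P − Q) − ¼ ln(1 − 2Q).
1 − 2P − Q = 0.263158, giving −½ ln(0.263158) = 0.667500.
1 − 2Q = 0.894736, giving −¼ ln(0.894736) = 0.027807.
d = 0.667500 + 0.027807 = 0.695307.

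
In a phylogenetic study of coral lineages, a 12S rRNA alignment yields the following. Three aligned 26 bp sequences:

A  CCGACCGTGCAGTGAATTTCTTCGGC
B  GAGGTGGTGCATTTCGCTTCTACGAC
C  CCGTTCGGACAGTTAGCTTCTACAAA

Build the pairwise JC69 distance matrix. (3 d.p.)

A–B: 12/26 sites differ → p ≈ 0.461538, d = −0.75 ln(1 − 0.615384) = 0.716632 ≈ 0.717.
A–C: 11/26 sites differ → p ≈ 0.423077, d = −0.75 ln(1 − 0.564103) = 0.622762 ≈ 0.623.
B–C: 10/26 sites differ → p ≈ 0.384615, d = −0.75 ln(1 − 0.51282) = 0.539341 ≈ 0.539.

d(A,B) = 0.717, d(A,C) = 0.623, d(B,C) = 0.539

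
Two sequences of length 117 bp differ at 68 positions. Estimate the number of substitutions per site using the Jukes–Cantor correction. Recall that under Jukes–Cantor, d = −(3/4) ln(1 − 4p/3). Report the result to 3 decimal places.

p = 68/117 ≈ 0.581197.
d = −(3/4) ln(1 − 4p/3) = −0.75 ln(1 − 0.774929) = −0.75 ln(0.225071)
  = −0.75 × (-1.491339) = 1.118504 substitutions/site.

1.119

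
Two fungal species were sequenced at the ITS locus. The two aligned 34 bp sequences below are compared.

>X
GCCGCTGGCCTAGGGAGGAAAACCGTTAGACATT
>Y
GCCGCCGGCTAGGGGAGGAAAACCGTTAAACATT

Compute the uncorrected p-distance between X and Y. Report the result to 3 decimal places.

The sequences differ at 5 of 34 positions (sites 6, 10, 11, 12, 29).
p = 5/34 = 0.147058… ≈ 0.147 (to 3 d.p.).

0.147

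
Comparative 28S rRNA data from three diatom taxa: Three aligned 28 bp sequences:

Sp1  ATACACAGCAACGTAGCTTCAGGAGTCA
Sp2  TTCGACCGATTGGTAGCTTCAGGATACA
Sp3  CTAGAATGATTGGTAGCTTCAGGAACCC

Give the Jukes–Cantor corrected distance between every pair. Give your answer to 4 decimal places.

Sp1–Sp2: 10/28 sites differ → p ≈ 0.357143, d = −0.75 ln(1 − 0.476191) = 0.484971 ≈ 0.4850.
Sp1–Sp3: 11/28 sites differ → p ≈ 0.392857, d = −0.75 ln(1 − 0.523809) = 0.556452 ≈ 0.5565.
Sp2–Sp3: 7/28 sites differ → p = 0.25, d = −0.75 ln(1 − 0.333333) = 0.304098 ≈ 0.3041.

d(Sp1,Sp2) = 0.4850, d(Sp1,Sp3) = 0.5565, d(Sp2,Sp3) = 0.3041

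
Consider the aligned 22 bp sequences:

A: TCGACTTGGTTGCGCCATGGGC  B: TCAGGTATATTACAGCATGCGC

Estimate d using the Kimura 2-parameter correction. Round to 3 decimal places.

Of 22 sites, 5 differences are transitions and 5 are transversions, so P = 5/22 ≈ 0.227273 and Q = 5/22 ≈ 0.227273.
Under the Kimura two-parameter model, d = −½ ln(1 − 2P − Q) − ¼ ln(1 − 2Q).
1 − 2P − Q = 0.318181, giving −½ ln(0.318181) = 0.572567.
1 − 2Q = 0.545454, giving −¼ ln(0.545454) = 0.151534.
d = 0.572567 + 0.151534 = 0.724101.

0.724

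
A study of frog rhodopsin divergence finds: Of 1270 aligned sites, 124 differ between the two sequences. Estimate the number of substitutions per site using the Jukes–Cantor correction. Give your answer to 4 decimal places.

p = 124/1270 ≈ 0.097638.
d = −(3/4) ln(1 − 4p/3) = −0.75 ln(1 − 0.130184) = −0.75 ln(0.869816)
  = −0.75 × (-0.139474) = 0.104606 substitutions/site.

0.1046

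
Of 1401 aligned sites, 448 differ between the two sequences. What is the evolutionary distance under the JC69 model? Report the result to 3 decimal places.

p = 448/1401 ≈ 0.319772.
d = −(3/4) ln(1 − 4p/3) = −0.75 ln(1 − 0.426363) = −0.75 ln(0.573637)
  = −0.75 × (-0.555758) = 0.416819 substitutions/site.

0.417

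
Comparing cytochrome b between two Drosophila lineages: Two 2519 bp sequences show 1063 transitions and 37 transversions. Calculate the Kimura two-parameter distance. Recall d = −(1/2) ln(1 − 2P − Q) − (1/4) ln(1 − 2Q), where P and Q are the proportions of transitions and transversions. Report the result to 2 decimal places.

0.99

P = 1063/2519 ≈ 0.421993 and Q = 37/2519 ≈ 0.014688.
Under the Kimura two-parameter model, d = −½ ln(1 − 2P − Q) − ¼ ln(1 − 2Q).
1 − 2P − Q = 0.141326, giving −½ ln(0.141326) = 0.978343.
1 − 2Q = 0.970624, giving −¼ ln(0.970624) = 0.007454.
d = 0.978343 + 0.007454 = 0.985797.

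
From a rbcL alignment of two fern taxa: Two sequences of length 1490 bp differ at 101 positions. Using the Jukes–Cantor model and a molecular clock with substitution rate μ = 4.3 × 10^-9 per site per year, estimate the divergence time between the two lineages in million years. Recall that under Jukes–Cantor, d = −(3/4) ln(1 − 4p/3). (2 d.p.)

p = 101/1490 ≈ 0.067785.
d = −(3/4) ln(1 − 4p/3) = −0.75 ln(1 − 0.09038) = −0.75 ln(0.90962)
  = −0.75 × (-0.094728) = 0.071046 substitutions/site.
Under a molecular clock d = 2μt, so t = d/(2μ) = 0.071046 / (2 × 4.3 × 10^-9) = 8.26 million years.

8.26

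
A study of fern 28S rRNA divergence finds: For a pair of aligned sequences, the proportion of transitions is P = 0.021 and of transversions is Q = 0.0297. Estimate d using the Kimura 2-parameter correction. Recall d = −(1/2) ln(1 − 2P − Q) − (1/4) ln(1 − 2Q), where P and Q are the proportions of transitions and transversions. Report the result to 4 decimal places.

0.0525

Under the Kimura two-parameter model, d = −½ ln(1 − 2P − Q) − ¼ ln(1 − 2Q).
1 − 2P − Q = 0.9283, giving −½ ln(0.9283) = 0.037200.
1 − 2Q = 0.9406, giving −¼ ln(0.9406) = 0.015309.
d = 0.037200 + 0.015309 = 0.052509.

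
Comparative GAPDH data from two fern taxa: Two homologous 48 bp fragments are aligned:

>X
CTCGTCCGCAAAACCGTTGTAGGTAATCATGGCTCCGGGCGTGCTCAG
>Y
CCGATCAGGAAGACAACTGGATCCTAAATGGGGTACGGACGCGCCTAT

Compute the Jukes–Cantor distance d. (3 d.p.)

0.889

The sequences differ at 25 of 48 sites, so p = 25/48 ≈ 0.520833.
d = −(3/4) ln(1 − 4p/3) = −0.75 ln(1 − 0.694444) = −0.75 ln(0.305556)
  = −0.75 × (-1.185622) = 0.889217 substitutions/site.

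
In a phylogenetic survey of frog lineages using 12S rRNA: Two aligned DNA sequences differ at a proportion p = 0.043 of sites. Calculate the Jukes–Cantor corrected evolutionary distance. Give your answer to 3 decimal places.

0.044

d = −(3/4) ln(1 − 4p/3) = −0.75 ln(1 − 0.057333) = −0.75 ln(0.942667)
  = −0.75 × (-0.059042) = 0.044282 substitutions/site.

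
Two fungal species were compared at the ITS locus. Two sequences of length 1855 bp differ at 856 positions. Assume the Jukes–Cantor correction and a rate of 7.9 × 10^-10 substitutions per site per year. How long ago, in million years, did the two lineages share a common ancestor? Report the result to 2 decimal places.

p = 856/1855 ≈ 0.461456.
d = −(3/4) ln(1 − 4p/3) = −0.75 ln(1 − 0.615275) = −0.75 ln(0.384725)
  = −0.75 × (-0.955226) = 0.716420 substitutions/site.
Under a molecular clock d = 2μt, so t = d/(2μ) = 0.716420 / (2 × 7.9 × 10^-10) = 453.43 million years.

453.43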